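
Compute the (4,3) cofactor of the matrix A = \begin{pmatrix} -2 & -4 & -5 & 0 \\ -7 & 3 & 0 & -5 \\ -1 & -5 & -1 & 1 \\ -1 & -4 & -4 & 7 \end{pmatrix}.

The cofactor is 4.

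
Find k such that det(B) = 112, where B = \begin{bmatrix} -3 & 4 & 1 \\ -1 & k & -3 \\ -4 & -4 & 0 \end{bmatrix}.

Expanding along the column containing k, det(B) is linear in k: det(B) = (4)·k + (88).
Set (4)·k + (88) = 112  ⇒  (4)·k = 24  ⇒  k = 6.

6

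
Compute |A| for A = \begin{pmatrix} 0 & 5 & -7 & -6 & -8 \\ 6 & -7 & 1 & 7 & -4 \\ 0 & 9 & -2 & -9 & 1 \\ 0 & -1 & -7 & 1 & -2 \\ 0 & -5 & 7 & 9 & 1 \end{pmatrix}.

Expand along column 1 (it has 4 zeros):
  − (6) · M_21   where M_21 = det([5 -7 -6 -8; 9 -2 -9 1; -1 -7 1 -2; -5 7 9 1]) = -1823
det = (-1)·(6)·(-1823) = 10938

The determinant is 10938.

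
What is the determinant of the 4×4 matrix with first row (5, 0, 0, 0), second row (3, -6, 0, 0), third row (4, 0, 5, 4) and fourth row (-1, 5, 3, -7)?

The matrix is block lower-triangular with a 2×2 block and a 2×2 block on the diagonal, so its determinant equals the product of the determinants of the diagonal blocks.
det of the 2×2 block = -30
det of the 2×2 block = -47
det = (-30)·(-47) = 1410

1410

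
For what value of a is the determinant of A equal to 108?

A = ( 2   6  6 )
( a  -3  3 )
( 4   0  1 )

a = 5

Expanding along the column containing a, det(A) is linear in a: det(A) = (-6)·a + (138).
Set (-6)·a + (138) = 108  ⇒  (-6)·a = -30  ⇒  a = 5.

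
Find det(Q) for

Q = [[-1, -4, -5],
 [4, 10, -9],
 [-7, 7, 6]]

Expand along column 1:
  + (-1) · |10 -9; 7 6| = (-1)·(60 − (-63)) = -123
  − 4 · |-4 -5; 7 6| = −4·(-24 − (-35)) = -44
  + (-7) · |-4 -5; 10 -9| = (-7)·(36 − (-50)) = -602
Sum: (-123) + (-44) + (-602) = -769

|Q| = -769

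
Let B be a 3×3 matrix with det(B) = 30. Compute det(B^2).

900

det(B^2) = (det B)^2 = (30)^2 = 900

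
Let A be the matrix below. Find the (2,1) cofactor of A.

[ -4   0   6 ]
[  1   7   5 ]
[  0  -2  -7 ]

Delete row 2 and column 1; the remaining 2×2 submatrix is [0 6; -2 -7].
Its determinant is 0·(-7) − 6·(-2) = 12.
The cofactor carries sign (−1)^(2+1) = −1, so C_{2,1} = −(12) = -12.

-12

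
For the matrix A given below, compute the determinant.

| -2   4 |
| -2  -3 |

det(A) = 14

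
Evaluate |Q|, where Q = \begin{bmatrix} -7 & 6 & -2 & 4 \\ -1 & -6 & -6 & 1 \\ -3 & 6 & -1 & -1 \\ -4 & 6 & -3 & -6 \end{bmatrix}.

690

Expand along row 1:
  + (-7) · M_11   where M_11 = det([-6 -6 1; 6 -1 -1; 6 -3 -6]) = -210
  − (6) · M_12   where M_12 = det([-1 -6 1; -3 -1 -1; -4 -3 -6]) = 86
  + (-2) · M_13   where M_13 = det([-1 -6 1; -3 6 -1; -4 6 -6]) = 120
  − (4) · M_14   where M_14 = det([-1 -6 -6; -3 6 -1; -4 6 -3]) = 6
det = (+1)·(-7)·(-210) + (-1)·(6)·(86) + (+1)·(-2)·(120) + (-1)·(4)·(6) = 690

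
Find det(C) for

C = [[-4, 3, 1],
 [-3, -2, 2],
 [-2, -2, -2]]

det(C) = -60

Expand along row 1:
  + (-4) · |-2 2; -2 -2| = (-4)·(4 − (-4)) = -32
  − 3 · |-3 2; -2 -2| = −3·(6 − (-4)) = -30
  + 1 · |-3 -2; -2 -2| = 1·(6 − 4) = 2
Sum: (-32) + (-30) + (2) = -60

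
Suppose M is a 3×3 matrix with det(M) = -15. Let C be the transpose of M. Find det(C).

det(Mᵀ) = det(M).
det(C) = (1)·(-15) = -15

The determinant is -15.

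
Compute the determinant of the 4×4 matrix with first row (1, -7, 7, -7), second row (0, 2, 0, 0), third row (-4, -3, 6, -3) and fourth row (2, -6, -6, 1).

-220

Expand along row 2 (it has 3 zeros):
  + (2) · M_22   where M_22 = det([1 7 -7; -4 6 -3; 2 -6 1]) = -110
det = (+1)·(2)·(-110) = -220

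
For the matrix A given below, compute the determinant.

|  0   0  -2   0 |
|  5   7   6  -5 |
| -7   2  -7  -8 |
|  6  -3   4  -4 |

1474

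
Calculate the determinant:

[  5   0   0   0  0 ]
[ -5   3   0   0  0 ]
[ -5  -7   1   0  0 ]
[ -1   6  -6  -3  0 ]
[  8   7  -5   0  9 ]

-405

The matrix is lower triangular, so the determinant is the product of the diagonal entries:
det = (5) · (3) · (1) · (-3) · (9) = -405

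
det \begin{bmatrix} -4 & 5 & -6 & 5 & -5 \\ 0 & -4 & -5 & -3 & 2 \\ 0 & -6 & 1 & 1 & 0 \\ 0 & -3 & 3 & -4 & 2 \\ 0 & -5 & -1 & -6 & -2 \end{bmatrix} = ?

Expand along column 1 (it has 4 zeros):
  + (-4) · M_11   where M_11 = det([-4 -5 -3 2; -6 1 1 0; -3 3 -4 2; -5 -1 -6 -2]) = -1104
det = (+1)·(-4)·(-1104) = 4416

The determinant is 4416.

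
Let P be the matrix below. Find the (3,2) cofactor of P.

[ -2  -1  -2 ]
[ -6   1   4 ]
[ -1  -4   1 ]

20

Delete row 3 and column 2; the remaining 2×2 submatrix is [-2 -2; -6 4].
Its determinant is (-2)·4 − (-2)·(-6) = -20.
The cofactor carries sign (−1)^(3+2) = −1, so C_{3,2} = −(-20) = 20.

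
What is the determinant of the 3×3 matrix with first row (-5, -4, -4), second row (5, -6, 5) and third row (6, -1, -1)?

Expand along row 1:
  + (-5) · |-6 5; -1 -1| = (-5)·(6 − (-5)) = -55
  − (-4) · |5 5; 6 -1| = −(-4)·(-5 − 30) = -140
  + (-4) · |5 -6; 6 -1| = (-4)·(-5 − (-36)) = -124
Sum: (-55) + (-140) + (-124) = -319

-319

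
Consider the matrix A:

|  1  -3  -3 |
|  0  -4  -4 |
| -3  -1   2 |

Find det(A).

-12

Expand along column 1:
  + 1 · |-4 -4; -1 2| = 1·(-8 − 4) = -12
  + (-3) · |-3 -3; -4 -4| = (-3)·(12 − 12) = 0
Sum: (-12) + (0) = -12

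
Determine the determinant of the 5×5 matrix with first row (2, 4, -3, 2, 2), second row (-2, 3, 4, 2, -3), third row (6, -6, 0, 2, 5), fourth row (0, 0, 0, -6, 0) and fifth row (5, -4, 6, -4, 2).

The determinant is 210.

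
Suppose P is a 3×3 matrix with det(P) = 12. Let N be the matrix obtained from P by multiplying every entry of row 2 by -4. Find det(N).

The determinant is -48.

Scaling one row by -4 multiplies the determinant by -4.
det(N) = (-4)·(12) = -48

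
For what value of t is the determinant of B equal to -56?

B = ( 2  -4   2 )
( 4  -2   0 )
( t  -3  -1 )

t = -5

Expanding along the row containing t, det(B) is linear in t: det(B) = (4)·t + (-36).
Set (4)·t + (-36) = -56  ⇒  (4)·t = -20  ⇒  t = -5.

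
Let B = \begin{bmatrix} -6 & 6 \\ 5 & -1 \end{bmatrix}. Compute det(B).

det(B) = (-6)·(-1) − 6·5 = 6 − 30 = -24

-24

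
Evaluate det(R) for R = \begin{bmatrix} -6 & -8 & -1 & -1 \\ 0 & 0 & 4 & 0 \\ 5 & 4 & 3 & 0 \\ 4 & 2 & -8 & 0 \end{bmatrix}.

Expand along row 2 (it has 3 zeros):
  − (4) · M_23   where M_23 = det([-6 -8 -1; 5 4 0; 4 2 0]) = 6
det = (-1)·(4)·(6) = -24

-24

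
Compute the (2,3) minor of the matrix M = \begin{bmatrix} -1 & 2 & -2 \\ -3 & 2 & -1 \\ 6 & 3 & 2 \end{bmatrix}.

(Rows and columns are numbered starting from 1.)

-15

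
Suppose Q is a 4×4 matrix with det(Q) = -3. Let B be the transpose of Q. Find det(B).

-3

det(Qᵀ) = det(Q).
det(B) = (1)·(-3) = -3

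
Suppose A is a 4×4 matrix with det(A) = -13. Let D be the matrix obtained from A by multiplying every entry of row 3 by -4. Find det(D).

Scaling one row by -4 multiplies the determinant by -4.
det(D) = (-4)·(-13) = 52

The determinant is 52.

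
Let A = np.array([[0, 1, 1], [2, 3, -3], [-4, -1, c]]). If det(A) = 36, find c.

c = -7

Expanding along the row containing c, det(A) is linear in c: det(A) = (-2)·c + (22).
Set (-2)·c + (22) = 36  ⇒  (-2)·c = 14  ⇒  c = -7.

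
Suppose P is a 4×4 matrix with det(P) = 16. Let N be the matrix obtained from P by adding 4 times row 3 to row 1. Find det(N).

Adding a multiple of one row to another leaves the determinant unchanged.
det(N) = (1)·(16) = 16

|N| = 16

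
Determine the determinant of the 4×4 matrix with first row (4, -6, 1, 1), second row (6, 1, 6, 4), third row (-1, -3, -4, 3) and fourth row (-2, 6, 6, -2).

-746

Expand along row 1:
  + (4) · M_11   where M_11 = det([1 6 4; -3 -4 3; 6 6 -2]) = 86
  − (-6) · M_12   where M_12 = det([6 6 4; -1 -4 3; -2 6 -2]) = -164
  + (1) · M_13   where M_13 = det([6 1 4; -1 -3 3; -2 6 -2]) = -128
  − (1) · M_14   where M_14 = det([6 1 6; -1 -3 -4; -2 6 6]) = -22
det = (+1)·(4)·(86) + (-1)·(-6)·(-164) + (+1)·(1)·(-128) + (-1)·(1)·(-22) = -746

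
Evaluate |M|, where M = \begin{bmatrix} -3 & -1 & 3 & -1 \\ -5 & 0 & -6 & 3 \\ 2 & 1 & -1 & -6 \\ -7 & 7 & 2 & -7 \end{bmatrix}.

Expand along row 2 (it has 1 zero):
  − (-5) · M_21   where M_21 = det([-1 3 -1; 1 -1 -6; 7 2 -7]) = -133
  − (-6) · M_23   where M_23 = det([-3 -1 -1; 2 1 -6; -7 7 -7]) = -182
  + (3) · M_24   where M_24 = det([-3 -1 3; 2 1 -1; -7 7 2]) = 33
det = (-1)·(-5)·(-133) + (-1)·(-6)·(-182) + (+1)·(3)·(33) = -1658

|M| = -1658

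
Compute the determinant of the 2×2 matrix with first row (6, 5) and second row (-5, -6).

-11

det = 6·(-6) − 5·(-5) = -36 − (-25) = -11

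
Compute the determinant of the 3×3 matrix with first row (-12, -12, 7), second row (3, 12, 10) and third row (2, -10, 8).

Expand along column 1:
  + (-12) · |12 10; -10 8| = (-12)·(96 − (-100)) = -2352
  − 3 · |-12 7; -10 8| = −3·(-96 − (-70)) = 78
  + 2 · |-12 7; 12 10| = 2·(-120 − 84) = -408
Sum: (-2352) + (78) + (-408) = -2682

-2682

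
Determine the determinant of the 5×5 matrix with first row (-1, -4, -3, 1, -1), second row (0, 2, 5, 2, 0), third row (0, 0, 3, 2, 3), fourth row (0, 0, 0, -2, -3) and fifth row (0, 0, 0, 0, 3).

The matrix is upper triangular, so the determinant is the product of the diagonal entries:
det = (-1) · (2) · (3) · (-2) · (3) = 36

The determinant is 36.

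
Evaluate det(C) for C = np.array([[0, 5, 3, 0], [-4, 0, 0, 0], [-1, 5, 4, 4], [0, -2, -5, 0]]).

304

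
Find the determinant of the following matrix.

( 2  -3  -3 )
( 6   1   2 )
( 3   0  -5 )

The determinant is -109.

Expand along row 3:
  + 3 · |-3 -3; 1 2| = 3·(-6 − (-3)) = -9
  + (-5) · |2 -3; 6 1| = (-5)·(2 − (-18)) = -100
Sum: (-9) + (-100) = -109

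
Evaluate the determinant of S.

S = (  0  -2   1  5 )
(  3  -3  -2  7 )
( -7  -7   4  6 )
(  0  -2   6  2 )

|S| = 518

Expand along column 1 (it has 2 zeros):
  − (3) · M_21   where M_21 = det([-2 1 5; -7 4 6; -2 6 2]) = -112
  + (-7) · M_31   where M_31 = det([-2 1 5; -3 -2 7; -2 6 2]) = -26
det = (-1)·(3)·(-112) + (+1)·(-7)·(-26) = 518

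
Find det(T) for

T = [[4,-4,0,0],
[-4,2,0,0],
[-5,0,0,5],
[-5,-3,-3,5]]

T is block lower-triangular with a 2×2 block and a 2×2 block on the diagonal, so its determinant equals the product of the determinants of the diagonal blocks.
det of the 2×2 block = -8
det of the 2×2 block = 15
det = (-8)·(15) = -120

-120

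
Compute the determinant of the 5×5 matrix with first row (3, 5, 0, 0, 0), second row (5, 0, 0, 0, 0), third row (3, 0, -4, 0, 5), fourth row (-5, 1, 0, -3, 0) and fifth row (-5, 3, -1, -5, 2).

The determinant is -225.

The matrix is block lower-triangular with a 2×2 block and a 3×3 block on the diagonal, so its determinant equals the product of the determinants of the diagonal blocks.
det of the 2×2 block = -25
det of the 3×3 block = 9
det = (-25)·(9) = -225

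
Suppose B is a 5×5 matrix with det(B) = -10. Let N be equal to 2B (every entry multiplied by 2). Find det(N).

For a 5×5 matrix, det(2B) = 2^5·det(B) = 32·det(B).
det(N) = (32)·(-10) = -320

-320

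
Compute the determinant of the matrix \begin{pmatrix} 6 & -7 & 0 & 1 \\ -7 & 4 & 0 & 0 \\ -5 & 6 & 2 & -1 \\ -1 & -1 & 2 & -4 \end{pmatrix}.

216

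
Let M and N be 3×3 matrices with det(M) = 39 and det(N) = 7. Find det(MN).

det(MN) = det(M)·det(N) = (39)·(7) = 273

det(MN) = 273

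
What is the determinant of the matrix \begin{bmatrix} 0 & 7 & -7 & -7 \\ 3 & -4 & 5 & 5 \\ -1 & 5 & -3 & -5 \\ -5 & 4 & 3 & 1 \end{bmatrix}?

-266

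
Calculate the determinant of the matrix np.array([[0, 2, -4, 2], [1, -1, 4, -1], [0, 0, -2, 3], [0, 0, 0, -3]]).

The determinant is -12.

The matrix is block upper-triangular with a 2×2 block and a 2×2 block on the diagonal, so its determinant equals the product of the determinants of the diagonal blocks.
det of the 2×2 block = -2
det of the 2×2 block = 6
det = (-2)·(6) = -12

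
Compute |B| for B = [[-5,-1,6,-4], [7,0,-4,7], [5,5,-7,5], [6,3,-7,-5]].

|B| = -853

Expand along row 2 (it has 1 zero):
  − (7) · M_21   where M_21 = det([-1 6 -4; 5 -7 5; 3 -7 -5]) = 226
  − (-4) · M_23   where M_23 = det([-5 -1 -4; 5 5 5; 6 3 -5]) = 205
  + (7) · M_24   where M_24 = det([-5 -1 6; 5 5 -7; 6 3 -7]) = -13
det = (-1)·(7)·(226) + (-1)·(-4)·(205) + (+1)·(7)·(-13) = -853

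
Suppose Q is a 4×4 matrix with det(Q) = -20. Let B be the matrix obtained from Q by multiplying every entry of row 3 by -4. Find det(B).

Scaling one row by -4 multiplies the determinant by -4.
det(B) = (-4)·(-20) = 80

80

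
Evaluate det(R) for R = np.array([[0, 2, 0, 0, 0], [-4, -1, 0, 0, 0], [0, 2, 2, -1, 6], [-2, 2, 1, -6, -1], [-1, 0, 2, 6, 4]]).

R is block lower-triangular with a 2×2 block and a 3×3 block on the diagonal, so its determinant equals the product of the determinants of the diagonal blocks.
det of the 2×2 block = 8
det of the 3×3 block = 78
det = (8)·(78) = 624

624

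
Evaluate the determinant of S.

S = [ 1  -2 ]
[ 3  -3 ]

3

det(S) = 1·(-3) − (-2)·3 = -3 − (-6) = 3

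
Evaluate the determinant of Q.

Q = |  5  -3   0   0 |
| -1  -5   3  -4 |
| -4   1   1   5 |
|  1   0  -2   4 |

The determinant is -307.

Expand along row 1 (it has 2 zeros):
  + (5) · M_11   where M_11 = det([-5 3 -4; 1 1 5; 0 -2 4]) = -74
  − (-3) · M_12   where M_12 = det([-1 3 -4; -4 1 5; 1 -2 4]) = 21
det = (+1)·(5)·(-74) + (-1)·(-3)·(21) = -307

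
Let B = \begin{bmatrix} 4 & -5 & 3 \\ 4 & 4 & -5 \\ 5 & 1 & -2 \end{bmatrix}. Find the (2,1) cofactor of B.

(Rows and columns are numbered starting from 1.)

Delete row 2 and column 1; the remaining 2×2 submatrix is [-5 3; 1 -2].
Its determinant is (-5)·(-2) − 3·1 = 7.
The cofactor carries sign (−1)^(2+1) = −1, so C_{2,1} = −(7) = -7.

-7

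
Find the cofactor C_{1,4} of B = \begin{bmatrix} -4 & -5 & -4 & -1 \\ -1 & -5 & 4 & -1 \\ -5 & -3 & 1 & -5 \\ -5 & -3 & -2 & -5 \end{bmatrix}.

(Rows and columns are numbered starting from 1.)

-66

Delete row 1 and column 4; the remaining 3×3 submatrix is [-1 -5 4; -5 -3 1; -5 -3 -2].
Its determinant is 66.
The cofactor carries sign (−1)^(1+4) = −1, so C_{1,4} = −(66) = -66.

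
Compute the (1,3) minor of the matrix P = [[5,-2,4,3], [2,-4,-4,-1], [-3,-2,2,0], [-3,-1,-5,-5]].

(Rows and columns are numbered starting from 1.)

83

Delete row 1 and column 3; the remaining 3×3 submatrix is [2 -4 -1; -3 -2 0; -3 -1 -5].
Its determinant is 83.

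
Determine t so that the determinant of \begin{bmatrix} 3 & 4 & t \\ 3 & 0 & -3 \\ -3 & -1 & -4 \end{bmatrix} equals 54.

Expanding along the column containing t, det(M) is linear in t: det(M) = (-3)·t + (75).
Set (-3)·t + (75) = 54  ⇒  (-3)·t = -21  ⇒  t = 7.

7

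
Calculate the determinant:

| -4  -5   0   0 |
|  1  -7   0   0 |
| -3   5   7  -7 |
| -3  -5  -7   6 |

The matrix is block lower-triangular with a 2×2 block and a 2×2 block on the diagonal, so its determinant equals the product of the determinants of the diagonal blocks.
det of the 2×2 block = 33
det of the 2×2 block = -7
det = (33)·(-7) = -231

-231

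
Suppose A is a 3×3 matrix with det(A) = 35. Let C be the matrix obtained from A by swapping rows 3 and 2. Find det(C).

Swapping two rows multiplies the determinant by −1.
det(C) = (-1)·(35) = -35

The determinant is -35.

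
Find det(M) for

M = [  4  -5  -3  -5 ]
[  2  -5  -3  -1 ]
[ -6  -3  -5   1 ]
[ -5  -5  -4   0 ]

The determinant is -288.

Expand along row 4 (it has 1 zero):
  − (-5) · M_41   where M_41 = det([-5 -3 -5; -5 -3 -1; -3 -5 1]) = -64
  + (-5) · M_42   where M_42 = det([4 -3 -5; 2 -3 -1; -6 -5 1]) = 96
  − (-4) · M_43   where M_43 = det([4 -5 -5; 2 -5 -1; -6 -3 1]) = 128
det = (-1)·(-5)·(-64) + (+1)·(-5)·(96) + (-1)·(-4)·(128) = -288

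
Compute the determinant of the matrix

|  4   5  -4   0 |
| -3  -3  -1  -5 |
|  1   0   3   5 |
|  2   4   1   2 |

14

Expand along row 1 (it has 1 zero):
  + (4) · M_11   where M_11 = det([-3 -1 -5; 0 3 5; 4 1 2]) = 37
  − (5) · M_12   where M_12 = det([-3 -1 -5; 1 3 5; 2 1 2]) = 14
  + (-4) · M_13   where M_13 = det([-3 -3 -5; 1 0 5; 2 4 2]) = 16
det = (+1)·(4)·(37) + (-1)·(5)·(14) + (+1)·(-4)·(16) = 14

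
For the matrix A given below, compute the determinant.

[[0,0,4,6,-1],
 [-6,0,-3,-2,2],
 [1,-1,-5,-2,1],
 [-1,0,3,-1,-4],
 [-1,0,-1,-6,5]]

The determinant is -1053.

Expand along column 2 (it has 4 zeros):
  − (-1) · M_32   where M_32 = det([0 4 6 -1; -6 -3 -2 2; -1 3 -1 -4; -1 -1 -6 5]) = -1053
det = (-1)·(-1)·(-1053) = -1053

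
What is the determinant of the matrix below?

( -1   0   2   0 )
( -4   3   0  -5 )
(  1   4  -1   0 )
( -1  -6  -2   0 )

-50

Expand along column 4 (it has 3 zeros):
  + (-5) · M_24   where M_24 = det([-1 0 2; 1 4 -1; -1 -6 -2]) = 10
det = (+1)·(-5)·(10) = -50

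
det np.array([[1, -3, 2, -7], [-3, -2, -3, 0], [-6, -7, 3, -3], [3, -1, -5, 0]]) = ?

-780

Expand along column 4 (it has 2 zeros):
  − (-7) · M_14   where M_14 = det([-3 -2 -3; -6 -7 3; 3 -1 -5]) = -153
  − (-3) · M_34   where M_34 = det([1 -3 2; -3 -2 -3; 3 -1 -5]) = 97
det = (-1)·(-7)·(-153) + (-1)·(-3)·(97) = -780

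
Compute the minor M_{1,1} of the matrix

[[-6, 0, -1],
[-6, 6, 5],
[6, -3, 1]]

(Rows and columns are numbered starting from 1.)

The minor is 21.

Delete row 1 and column 1; the remaining 2×2 submatrix is [6 5; -3 1].
Its determinant is 6·1 − 5·(-3) = 21.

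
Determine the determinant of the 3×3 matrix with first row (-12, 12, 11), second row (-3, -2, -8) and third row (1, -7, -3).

The determinant is 649.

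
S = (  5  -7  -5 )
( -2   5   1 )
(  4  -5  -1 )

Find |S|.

Expand along column 1:
  + 5 · |5 1; -5 -1| = 5·(-5 − (-5)) = 0
  − (-2) · |-7 -5; -5 -1| = −(-2)·(7 − 25) = -36
  + 4 · |-7 -5; 5 1| = 4·(-7 − (-25)) = 72
Sum: (0) + (-36) + (72) = 36

36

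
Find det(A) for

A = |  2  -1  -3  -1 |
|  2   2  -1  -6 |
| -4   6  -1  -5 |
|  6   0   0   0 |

det(A) = -450

Expand along row 4 (it has 3 zeros):
  − (6) · M_41   where M_41 = det([-1 -3 -1; 2 -1 -6; 6 -1 -5]) = 75
det = (-1)·(6)·(75) = -450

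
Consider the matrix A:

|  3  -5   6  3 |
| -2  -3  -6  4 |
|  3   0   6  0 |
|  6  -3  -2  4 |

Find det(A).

det(A) = -396

Expand along row 3 (it has 2 zeros):
  + (3) · M_31   where M_31 = det([-5 6 3; -3 -6 4; -3 -2 4]) = 44
  + (6) · M_33   where M_33 = det([3 -5 3; -2 -3 4; 6 -3 4]) = -88
det = (+1)·(3)·(44) + (+1)·(6)·(-88) = -396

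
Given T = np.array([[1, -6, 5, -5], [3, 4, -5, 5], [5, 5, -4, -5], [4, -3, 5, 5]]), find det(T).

Expand along row 1:
  + (1) · M_11   where M_11 = det([4 -5 5; 5 -4 -5; -3 5 5]) = 135
  − (-6) · M_12   where M_12 = det([3 -5 5; 5 -4 -5; 4 5 5]) = 445
  + (5) · M_13   where M_13 = det([3 4 5; 5 5 -5; 4 -3 5]) = -325
  − (-5) · M_14   where M_14 = det([3 4 -5; 5 5 -4; 4 -3 5]) = 50
det = (+1)·(1)·(135) + (-1)·(-6)·(445) + (+1)·(5)·(-325) + (-1)·(-5)·(50) = 1430

1430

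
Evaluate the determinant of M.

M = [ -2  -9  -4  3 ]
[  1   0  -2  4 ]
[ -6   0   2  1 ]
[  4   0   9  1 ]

Expand along column 2 (it has 3 zeros):
  − (-9) · M_12   where M_12 = det([1 -2 4; -6 2 1; 4 9 1]) = -275
det = (-1)·(-9)·(-275) = -2475

det(M) = -2475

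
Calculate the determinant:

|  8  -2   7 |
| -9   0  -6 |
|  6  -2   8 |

Expand along row 2:
  − (-9) · |-2 7; -2 8| = −(-9)·(-16 − (-14)) = -18
  − (-6) · |8 -2; 6 -2| = −(-6)·(-16 − (-12)) = -24
Sum: (-18) + (-24) = -42

The determinant is -42.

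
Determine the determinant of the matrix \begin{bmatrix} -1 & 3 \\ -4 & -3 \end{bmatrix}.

det = (-1)·(-3) − 3·(-4) = 3 − (-12) = 15

15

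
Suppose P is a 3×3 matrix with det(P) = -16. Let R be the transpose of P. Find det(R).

det(Pᵀ) = det(P).
det(R) = (1)·(-16) = -16

|R| = -16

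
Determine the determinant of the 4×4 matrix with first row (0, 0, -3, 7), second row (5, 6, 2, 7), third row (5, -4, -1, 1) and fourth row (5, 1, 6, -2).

The determinant is 1025.

Expand along row 1 (it has 2 zeros):
  + (-3) · M_13   where M_13 = det([5 6 7; 5 -4 1; 5 1 -2]) = 300
  − (7) · M_14   where M_14 = det([5 6 2; 5 -4 -1; 5 1 6]) = -275
det = (+1)·(-3)·(300) + (-1)·(7)·(-275) = 1025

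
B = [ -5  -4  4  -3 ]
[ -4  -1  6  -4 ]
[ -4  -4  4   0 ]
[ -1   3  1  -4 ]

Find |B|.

det(B) = -80

Expand along row 3 (it has 1 zero):
  + (-4) · M_31   where M_31 = det([-4 4 -3; -1 6 -4; 3 1 -4]) = 73
  − (-4) · M_32   where M_32 = det([-5 4 -3; -4 6 -4; -1 1 -4]) = 46
  + (4) · M_33   where M_33 = det([-5 -4 -3; -4 -1 -4; -1 3 -4]) = 7
det = (+1)·(-4)·(73) + (-1)·(-4)·(46) + (+1)·(4)·(7) = -80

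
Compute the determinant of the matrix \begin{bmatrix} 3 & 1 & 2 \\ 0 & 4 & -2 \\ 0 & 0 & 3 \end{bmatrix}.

The matrix is upper triangular, so the determinant is the product of the diagonal entries:
det = (3) · (4) · (3) = 36

The determinant is 36.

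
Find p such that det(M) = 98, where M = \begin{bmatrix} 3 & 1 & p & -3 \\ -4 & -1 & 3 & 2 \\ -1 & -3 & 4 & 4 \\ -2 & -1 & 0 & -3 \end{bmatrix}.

Expanding along the row containing p, det(M) is linear in p: det(M) = (-51)·p + (-157).
Set (-51)·p + (-157) = 98  ⇒  (-51)·p = 255  ⇒  p = -5.

-5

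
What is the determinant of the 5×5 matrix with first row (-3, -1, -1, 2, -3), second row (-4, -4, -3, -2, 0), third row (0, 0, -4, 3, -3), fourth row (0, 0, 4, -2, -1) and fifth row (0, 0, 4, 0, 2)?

The determinant is -352.

The matrix is block upper-triangular with a 2×2 block and a 3×3 block on the diagonal, so its determinant equals the product of the determinants of the diagonal blocks.
det of the 2×2 block = 8
det of the 3×3 block = -44
det = (8)·(-44) = -352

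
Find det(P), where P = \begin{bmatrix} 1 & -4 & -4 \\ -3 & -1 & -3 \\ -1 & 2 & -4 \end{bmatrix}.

Expand along column 1:
  + 1 · |-1 -3; 2 -4| = 1·(4 − (-6)) = 10
  − (-3) · |-4 -4; 2 -4| = −(-3)·(16 − (-8)) = 72
  + (-1) · |-4 -4; -1 -3| = (-1)·(12 − 4) = -8
Sum: (10) + (72) + (-8) = 74

det(P) = 74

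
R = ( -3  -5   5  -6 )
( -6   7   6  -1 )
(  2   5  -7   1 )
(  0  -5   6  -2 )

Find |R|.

Expand along row 4 (it has 1 zero):
  + (-5) · M_42   where M_42 = det([-3 5 -6; -6 6 -1; 2 -7 1]) = -157
  − (6) · M_43   where M_43 = det([-3 -5 -6; -6 7 -1; 2 5 1]) = 208
  + (-2) · M_44   where M_44 = det([-3 -5 5; -6 7 6; 2 5 -7]) = 167
det = (+1)·(-5)·(-157) + (-1)·(6)·(208) + (+1)·(-2)·(167) = -797

|R| = -797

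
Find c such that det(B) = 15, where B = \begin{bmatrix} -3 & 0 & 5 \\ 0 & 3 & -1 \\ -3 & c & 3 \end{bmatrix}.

Expanding along the column containing c, det(B) is linear in c: det(B) = (-3)·c + (18).
Set (-3)·c + (18) = 15  ⇒  (-3)·c = -3  ⇒  c = 1.

c = 1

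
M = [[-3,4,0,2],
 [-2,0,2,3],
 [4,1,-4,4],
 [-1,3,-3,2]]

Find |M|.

Expand along row 1 (it has 1 zero):
  + (-3) · M_11   where M_11 = det([0 2 3; 1 -4 4; 3 -3 2]) = 47
  − (4) · M_12   where M_12 = det([-2 2 3; 4 -4 4; -1 -3 2]) = -80
  − (2) · M_14   where M_14 = det([-2 0 2; 4 1 -4; -1 3 -3]) = 8
det = (+1)·(-3)·(47) + (-1)·(4)·(-80) + (-1)·(2)·(8) = 163

|M| = 163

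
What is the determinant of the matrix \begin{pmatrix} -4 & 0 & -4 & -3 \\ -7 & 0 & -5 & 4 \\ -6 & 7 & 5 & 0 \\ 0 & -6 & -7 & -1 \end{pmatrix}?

Expand along column 2 (it has 2 zeros):
  − (7) · M_32   where M_32 = det([-4 -4 -3; -7 -5 4; 0 -7 -1]) = -251
  + (-6) · M_42   where M_42 = det([-4 -4 -3; -7 -5 4; -6 5 0]) = 371
det = (-1)·(7)·(-251) + (+1)·(-6)·(371) = -469

The determinant is -469.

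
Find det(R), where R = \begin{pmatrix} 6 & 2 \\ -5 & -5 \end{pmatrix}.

det(R) = 6·(-5) − 2·(-5) = -30 − (-10) = -20

|R| = -20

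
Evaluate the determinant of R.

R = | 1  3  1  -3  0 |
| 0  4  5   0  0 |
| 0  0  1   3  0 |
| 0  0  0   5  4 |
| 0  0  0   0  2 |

40

R is upper triangular, so det(R) is the product of the diagonal entries:
det = (1) · (4) · (1) · (5) · (2) = 40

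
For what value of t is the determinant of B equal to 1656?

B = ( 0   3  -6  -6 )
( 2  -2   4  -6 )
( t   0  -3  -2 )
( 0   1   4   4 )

Expanding along the row containing t, det(B) is linear in t: det(B) = (180)·t + (36).
Set (180)·t + (36) = 1656  ⇒  (180)·t = 1620  ⇒  t = 9.

9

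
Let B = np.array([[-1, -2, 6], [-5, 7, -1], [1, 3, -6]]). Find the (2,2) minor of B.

0

Delete row 2 and column 2; the remaining 2×2 submatrix is [-1 6; 1 -6].
Its determinant is (-1)·(-6) − 6·1 = 0.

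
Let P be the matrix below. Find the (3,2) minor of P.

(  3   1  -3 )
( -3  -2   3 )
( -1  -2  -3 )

The minor is 0.

Delete row 3 and column 2; the remaining 2×2 submatrix is [3 -3; -3 3].
Its determinant is 3·3 − (-3)·(-3) = 0.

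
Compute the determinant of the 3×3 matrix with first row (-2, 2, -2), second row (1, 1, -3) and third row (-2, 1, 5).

-20

Expand along row 1:
  + (-2) · |1 -3; 1 5| = (-2)·(5 − (-3)) = -16
  − 2 · |1 -3; -2 5| = −2·(5 − 6) = 2
  + (-2) · |1 1; -2 1| = (-2)·(1 − (-2)) = -6
Sum: (-16) + (2) + (-6) = -20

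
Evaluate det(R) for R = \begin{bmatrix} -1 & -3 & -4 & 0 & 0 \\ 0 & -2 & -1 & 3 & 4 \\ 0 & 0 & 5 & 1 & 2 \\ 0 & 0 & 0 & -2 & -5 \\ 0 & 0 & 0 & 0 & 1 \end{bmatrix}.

R is upper triangular, so det(R) is the product of the diagonal entries:
det = (-1) · (-2) · (5) · (-2) · (1) = -20

|R| = -20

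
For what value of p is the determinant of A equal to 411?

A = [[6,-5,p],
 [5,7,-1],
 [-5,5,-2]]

9

Expanding along the row containing p, det(A) is linear in p: det(A) = (60)·p + (-129).
Set (60)·p + (-129) = 411  ⇒  (60)·p = 540  ⇒  p = 9.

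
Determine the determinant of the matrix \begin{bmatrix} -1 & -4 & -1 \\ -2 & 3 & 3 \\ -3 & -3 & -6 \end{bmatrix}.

Expand along row 1:
  + (-1) · |3 3; -3 -6| = (-1)·(-18 − (-9)) = 9
  − (-4) · |-2 3; -3 -6| = −(-4)·(12 − (-9)) = 84
  + (-1) · |-2 3; -3 -3| = (-1)·(6 − (-9)) = -15
Sum: (9) + (84) + (-15) = 78

The determinant is 78.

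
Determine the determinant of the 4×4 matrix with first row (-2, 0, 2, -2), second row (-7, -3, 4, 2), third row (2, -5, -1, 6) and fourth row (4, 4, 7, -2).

Expand along row 1 (it has 1 zero):
  + (-2) · M_11   where M_11 = det([-3 4 2; -5 -1 6; 4 7 -2]) = 114
  + (2) · M_13   where M_13 = det([-7 -3 2; 2 -5 6; 4 4 -2]) = 70
  − (-2) · M_14   where M_14 = det([-7 -3 4; 2 -5 -1; 4 4 7]) = 383
det = (+1)·(-2)·(114) + (+1)·(2)·(70) + (-1)·(-2)·(383) = 678

678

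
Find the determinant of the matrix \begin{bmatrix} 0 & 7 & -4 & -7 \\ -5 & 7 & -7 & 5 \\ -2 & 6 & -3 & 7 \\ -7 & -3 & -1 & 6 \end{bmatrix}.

-1213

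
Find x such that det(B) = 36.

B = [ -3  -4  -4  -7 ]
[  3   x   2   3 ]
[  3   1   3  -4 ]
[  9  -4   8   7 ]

-4

Expanding along the column containing x, det(B) is linear in x: det(B) = (90)·x + (396).
Set (90)·x + (396) = 36  ⇒  (90)·x = -360  ⇒  x = -4.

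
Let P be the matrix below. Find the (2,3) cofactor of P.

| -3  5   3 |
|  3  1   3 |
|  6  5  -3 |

Delete row 2 and column 3; the remaining 2×2 submatrix is [-3 5; 6 5].
Its determinant is (-3)·5 − 5·6 = -45.
The cofactor carries sign (−1)^(2+3) = −1, so C_{2,3} = −(-45) = 45.

45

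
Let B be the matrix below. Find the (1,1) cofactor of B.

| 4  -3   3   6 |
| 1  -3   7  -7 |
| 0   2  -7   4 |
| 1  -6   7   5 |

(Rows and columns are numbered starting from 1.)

Delete row 1 and column 1; the remaining 3×3 submatrix is [-3 7 -7; 2 -7 4; -6 7 5].
Its determinant is 147.
The cofactor carries sign (−1)^(1+1) = +1, so C_{1,1} = +(147) = 147.

The cofactor is 147.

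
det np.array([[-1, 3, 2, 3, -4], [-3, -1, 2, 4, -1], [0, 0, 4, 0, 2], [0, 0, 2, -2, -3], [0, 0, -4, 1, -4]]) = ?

The matrix is block upper-triangular with a 2×2 block and a 3×3 block on the diagonal, so its determinant equals the product of the determinants of the diagonal blocks.
det of the 2×2 block = 10
det of the 3×3 block = 32
det = (10)·(32) = 320

320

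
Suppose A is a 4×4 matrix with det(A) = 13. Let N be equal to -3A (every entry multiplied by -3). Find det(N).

The determinant is 1053.

For a 4×4 matrix, det(-3A) = (-3)^4·det(A) = 81·det(A).
det(N) = (81)·(13) = 1053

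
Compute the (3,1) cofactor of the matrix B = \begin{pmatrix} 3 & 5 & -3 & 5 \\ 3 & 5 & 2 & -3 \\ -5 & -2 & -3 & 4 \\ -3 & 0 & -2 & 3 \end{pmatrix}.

-5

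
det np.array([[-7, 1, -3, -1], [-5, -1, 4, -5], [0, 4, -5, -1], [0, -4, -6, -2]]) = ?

-1788

Expand along column 1 (it has 2 zeros):
  + (-7) · M_11   where M_11 = det([-1 4 -5; 4 -5 -1; -4 -6 -2]) = 264
  − (-5) · M_21   where M_21 = det([1 -3 -1; 4 -5 -1; -4 -6 -2]) = 12
det = (+1)·(-7)·(264) + (-1)·(-5)·(12) = -1788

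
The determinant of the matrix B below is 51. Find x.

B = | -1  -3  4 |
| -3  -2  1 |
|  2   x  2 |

x = -5

Expanding along the row containing x, det(B) is linear in x: det(B) = (-11)·x + (-4).
Set (-11)·x + (-4) = 51  ⇒  (-11)·x = 55  ⇒  x = -5.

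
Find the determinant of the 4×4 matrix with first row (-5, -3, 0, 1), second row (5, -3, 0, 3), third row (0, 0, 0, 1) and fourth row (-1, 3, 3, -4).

Expand along row 3 (it has 3 zeros):
  − (1) · M_34   where M_34 = det([-5 -3 0; 5 -3 0; -1 3 3]) = 90
det = (-1)·(1)·(90) = -90

The determinant is -90.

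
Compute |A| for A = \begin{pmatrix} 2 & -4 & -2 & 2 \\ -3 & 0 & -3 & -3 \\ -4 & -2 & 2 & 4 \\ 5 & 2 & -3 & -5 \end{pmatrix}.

det(A) = 0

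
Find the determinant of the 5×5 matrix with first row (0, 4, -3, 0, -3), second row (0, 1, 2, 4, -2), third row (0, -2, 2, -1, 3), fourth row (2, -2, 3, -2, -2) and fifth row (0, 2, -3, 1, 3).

266

Expand along column 1 (it has 4 zeros):
  − (2) · M_41   where M_41 = det([4 -3 0 -3; 1 2 4 -2; -2 2 -1 3; 2 -3 1 3]) = -133
det = (-1)·(2)·(-133) = 266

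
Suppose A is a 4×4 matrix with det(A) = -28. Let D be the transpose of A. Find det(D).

The determinant is -28.

det(Aᵀ) = det(A).
det(D) = (1)·(-28) = -28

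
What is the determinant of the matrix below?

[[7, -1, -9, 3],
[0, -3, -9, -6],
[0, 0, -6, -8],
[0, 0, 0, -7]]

-882

The matrix is upper triangular, so the determinant is the product of the diagonal entries:
det = (7) · (-3) · (-6) · (-7) = -882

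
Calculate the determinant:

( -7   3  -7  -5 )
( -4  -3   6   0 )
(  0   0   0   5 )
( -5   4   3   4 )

Expand along row 3 (it has 3 zeros):
  − (5) · M_34   where M_34 = det([-7 3 -7; -4 -3 6; -5 4 3]) = 394
det = (-1)·(5)·(394) = -1970

-1970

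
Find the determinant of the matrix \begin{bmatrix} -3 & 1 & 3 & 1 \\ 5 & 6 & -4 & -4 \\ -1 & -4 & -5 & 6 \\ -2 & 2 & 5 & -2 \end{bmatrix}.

Expand along row 1:
  + (-3) · M_11   where M_11 = det([6 -4 -4; -4 -5 6; 2 5 -2]) = -96
  − (1) · M_12   where M_12 = det([5 -4 -4; -1 -5 6; -2 5 -2]) = 16
  + (3) · M_13   where M_13 = det([5 6 -4; -1 -4 6; -2 2 -2]) = -64
  − (1) · M_14   where M_14 = det([5 6 -4; -1 -4 -5; -2 2 5]) = 80
det = (+1)·(-3)·(-96) + (-1)·(1)·(16) + (+1)·(3)·(-64) + (-1)·(1)·(80) = 0

The determinant is 0.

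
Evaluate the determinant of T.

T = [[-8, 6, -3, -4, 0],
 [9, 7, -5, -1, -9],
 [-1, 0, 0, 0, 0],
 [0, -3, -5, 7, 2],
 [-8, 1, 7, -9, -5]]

Expand along row 3 (it has 4 zeros):
  + (-1) · M_31   where M_31 = det([6 -3 -4 0; 7 -5 -1 -9; -3 -5 7 2; 1 7 -9 -5]) = -1210
det = (+1)·(-1)·(-1210) = 1210

1210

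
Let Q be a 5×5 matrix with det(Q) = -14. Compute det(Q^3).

det(Q^3) = (det Q)^3 = (-14)^3 = -2744

-2744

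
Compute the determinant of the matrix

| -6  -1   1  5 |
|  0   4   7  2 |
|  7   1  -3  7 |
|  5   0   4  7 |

2379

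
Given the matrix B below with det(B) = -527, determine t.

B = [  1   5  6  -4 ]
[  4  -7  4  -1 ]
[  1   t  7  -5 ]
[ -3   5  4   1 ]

Expanding along the column containing t, det(B) is linear in t: det(B) = (110)·t + (-747).
Set (110)·t + (-747) = -527  ⇒  (110)·t = 220  ⇒  t = 2.

2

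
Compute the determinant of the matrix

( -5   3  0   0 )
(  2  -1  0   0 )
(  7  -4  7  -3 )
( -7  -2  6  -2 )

The matrix is block lower-triangular with a 2×2 block and a 2×2 block on the diagonal, so its determinant equals the product of the determinants of the diagonal blocks.
det of the 2×2 block = -1
det of the 2×2 block = 4
det = (-1)·(4) = -4

-4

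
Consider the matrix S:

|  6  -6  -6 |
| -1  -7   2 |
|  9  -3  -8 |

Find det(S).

Expand along column 1:
  + 6 · |-7 2; -3 -8| = 6·(56 − (-6)) = 372
  − (-1) · |-6 -6; -3 -8| = −(-1)·(48 − 18) = 30
  + 9 · |-6 -6; -7 2| = 9·(-12 − 42) = -486
Sum: (372) + (30) + (-486) = -84

-84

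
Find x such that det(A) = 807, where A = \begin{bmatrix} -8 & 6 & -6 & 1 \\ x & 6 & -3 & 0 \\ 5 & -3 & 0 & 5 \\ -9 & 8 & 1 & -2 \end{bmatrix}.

-4

Expanding along the row containing x, det(A) is linear in x: det(A) = (237)·x + (1755).
Set (237)·x + (1755) = 807  ⇒  (237)·x = -948  ⇒  x = -4.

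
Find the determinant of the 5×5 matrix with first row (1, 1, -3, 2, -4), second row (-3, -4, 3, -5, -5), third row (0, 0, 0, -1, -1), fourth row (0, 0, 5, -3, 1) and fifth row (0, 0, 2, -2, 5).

The matrix is block upper-triangular with a 2×2 block and a 3×3 block on the diagonal, so its determinant equals the product of the determinants of the diagonal blocks.
det of the 2×2 block = -1
det of the 3×3 block = 27
det = (-1)·(27) = -27

-27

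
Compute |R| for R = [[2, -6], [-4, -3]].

-30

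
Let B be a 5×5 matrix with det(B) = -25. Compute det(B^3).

-15625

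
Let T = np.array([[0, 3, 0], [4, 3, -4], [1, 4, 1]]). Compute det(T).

Expand along row 1:
  − 3 · |4 -4; 1 1| = −3·(4 − (-4)) = -24

-24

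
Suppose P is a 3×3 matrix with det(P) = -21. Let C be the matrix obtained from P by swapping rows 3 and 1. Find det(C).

|C| = 21

Swapping two rows multiplies the determinant by −1.
det(C) = (-1)·(-21) = 21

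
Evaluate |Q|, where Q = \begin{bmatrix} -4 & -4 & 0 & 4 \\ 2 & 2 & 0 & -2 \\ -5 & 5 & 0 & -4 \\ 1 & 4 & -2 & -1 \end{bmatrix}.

0

Expand along column 3 (it has 3 zeros):
  − (-2) · M_43   where M_43 = det([-4 -4 4; 2 2 -2; -5 5 -4]) = 0
det = (-1)·(-2)·(0) = 0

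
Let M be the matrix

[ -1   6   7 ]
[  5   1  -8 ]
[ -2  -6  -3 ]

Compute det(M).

The determinant is 41.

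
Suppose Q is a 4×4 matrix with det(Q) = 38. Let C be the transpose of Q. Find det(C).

det(Qᵀ) = det(Q).
det(C) = (1)·(38) = 38

The determinant is 38.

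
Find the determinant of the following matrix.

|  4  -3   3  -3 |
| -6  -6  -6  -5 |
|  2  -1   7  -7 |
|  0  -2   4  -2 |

-1028

Expand along row 4 (it has 1 zero):
  + (-2) · M_42   where M_42 = det([4 3 -3; -6 -6 -5; 2 7 -7]) = 242
  − (4) · M_43   where M_43 = det([4 -3 -3; -6 -6 -5; 2 -1 -7]) = 250
  + (-2) · M_44   where M_44 = det([4 -3 3; -6 -6 -6; 2 -1 7]) = -228
det = (+1)·(-2)·(242) + (-1)·(4)·(250) + (+1)·(-2)·(-228) = -1028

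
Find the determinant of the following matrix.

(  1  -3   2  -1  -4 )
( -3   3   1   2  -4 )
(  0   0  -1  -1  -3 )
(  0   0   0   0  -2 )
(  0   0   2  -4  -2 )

The determinant is -72.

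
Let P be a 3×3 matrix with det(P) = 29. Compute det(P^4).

det(P^4) = (det P)^4 = (29)^4 = 707281

The determinant is 707281.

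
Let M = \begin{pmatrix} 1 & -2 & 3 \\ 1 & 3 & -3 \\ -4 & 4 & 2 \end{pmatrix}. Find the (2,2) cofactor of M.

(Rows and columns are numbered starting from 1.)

14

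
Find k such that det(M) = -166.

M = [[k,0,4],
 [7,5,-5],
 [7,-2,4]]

Expanding along the row containing k, det(M) is linear in k: det(M) = (10)·k + (-196).
Set (10)·k + (-196) = -166  ⇒  (10)·k = 30  ⇒  k = 3.

k = 3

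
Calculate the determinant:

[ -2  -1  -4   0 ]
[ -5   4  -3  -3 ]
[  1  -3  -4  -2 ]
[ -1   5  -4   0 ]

Expand along column 4 (it has 2 zeros):
  + (-3) · M_24   where M_24 = det([-2 -1 -4; 1 -3 -4; -1 5 -4]) = -80
  − (-2) · M_34   where M_34 = det([-2 -1 -4; -5 4 -3; -1 5 -4]) = 103
det = (+1)·(-3)·(-80) + (-1)·(-2)·(103) = 446

446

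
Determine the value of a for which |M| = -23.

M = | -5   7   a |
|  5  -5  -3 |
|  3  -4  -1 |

Expanding along the column containing a, det(M) is linear in a: det(M) = (-5)·a + (7).
Set (-5)·a + (7) = -23  ⇒  (-5)·a = -30  ⇒  a = 6.

a = 6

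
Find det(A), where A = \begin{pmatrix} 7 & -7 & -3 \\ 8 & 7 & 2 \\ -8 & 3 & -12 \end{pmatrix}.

-1430

Expand along row 1:
  + 7 · |7 2; 3 -12| = 7·(-84 − 6) = -630
  − (-7) · |8 2; -8 -12| = −(-7)·(-96 − (-16)) = -560
  + (-3) · |8 7; -8 3| = (-3)·(24 − (-56)) = -240
Sum: (-630) + (-560) + (-240) = -1430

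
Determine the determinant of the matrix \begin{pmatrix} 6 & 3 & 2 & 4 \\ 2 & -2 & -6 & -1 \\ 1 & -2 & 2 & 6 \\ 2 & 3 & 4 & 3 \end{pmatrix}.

Expand along row 1:
  + (6) · M_11   where M_11 = det([-2 -6 -1; -2 2 6; 3 4 3]) = -94
  − (3) · M_12   where M_12 = det([2 -6 -1; 1 2 6; 2 4 3]) = -90
  + (2) · M_13   where M_13 = det([2 -2 -1; 1 -2 6; 2 3 3]) = -73
  − (4) · M_14   where M_14 = det([2 -2 -6; 1 -2 2; 2 3 4]) = -70
det = (+1)·(6)·(-94) + (-1)·(3)·(-90) + (+1)·(2)·(-73) + (-1)·(4)·(-70) = -160

-160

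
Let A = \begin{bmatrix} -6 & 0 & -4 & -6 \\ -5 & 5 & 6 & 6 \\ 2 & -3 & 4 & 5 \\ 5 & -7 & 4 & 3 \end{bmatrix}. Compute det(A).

Expand along row 1 (it has 1 zero):
  + (-6) · M_11   where M_11 = det([5 6 6; -3 4 5; -7 4 3]) = -100
  + (-4) · M_13   where M_13 = det([-5 5 6; 2 -3 5; 5 -7 3]) = -29
  − (-6) · M_14   where M_14 = det([-5 5 6; 2 -3 4; 5 -7 4]) = -14
det = (+1)·(-6)·(-100) + (+1)·(-4)·(-29) + (-1)·(-6)·(-14) = 632

The determinant is 632.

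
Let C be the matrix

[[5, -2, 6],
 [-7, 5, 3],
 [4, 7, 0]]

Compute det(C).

-543

Expand along column 3:
  + 6 · |-7 5; 4 7| = 6·(-49 − 20) = -414
  − 3 · |5 -2; 4 7| = −3·(35 − (-8)) = -129
Sum: (-414) + (-129) = -543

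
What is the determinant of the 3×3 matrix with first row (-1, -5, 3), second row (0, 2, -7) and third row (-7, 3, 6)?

Expand along column 1:
  + (-1) · |2 -7; 3 6| = (-1)·(12 − (-21)) = -33
  + (-7) · |-5 3; 2 -7| = (-7)·(35 − 6) = -203
Sum: (-33) + (-203) = -236

-236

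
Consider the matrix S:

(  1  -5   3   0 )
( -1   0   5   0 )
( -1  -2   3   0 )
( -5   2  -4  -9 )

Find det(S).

Expand along column 4 (it has 3 zeros):
  + (-9) · M_44   where M_44 = det([1 -5 3; -1 0 5; -1 -2 3]) = 26
det = (+1)·(-9)·(26) = -234

det(S) = -234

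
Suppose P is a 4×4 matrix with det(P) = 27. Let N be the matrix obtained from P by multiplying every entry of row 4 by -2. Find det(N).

-54

Scaling one row by -2 multiplies the determinant by -2.
det(N) = (-2)·(27) = -54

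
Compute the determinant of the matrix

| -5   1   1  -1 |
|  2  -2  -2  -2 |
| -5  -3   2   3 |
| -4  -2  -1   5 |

The determinant is 320.

Expand along row 1:
  + (-5) · M_11   where M_11 = det([-2 -2 -2; -3 2 3; -2 -1 5]) = -58
  − (1) · M_12   where M_12 = det([2 -2 -2; -5 2 3; -4 -1 5]) = -26
  + (1) · M_13   where M_13 = det([2 -2 -2; -5 -3 3; -4 -2 5]) = -40
  − (-1) · M_14   where M_14 = det([2 -2 -2; -5 -3 2; -4 -2 -1]) = 44
det = (+1)·(-5)·(-58) + (-1)·(1)·(-26) + (+1)·(1)·(-40) + (-1)·(-1)·(44) = 320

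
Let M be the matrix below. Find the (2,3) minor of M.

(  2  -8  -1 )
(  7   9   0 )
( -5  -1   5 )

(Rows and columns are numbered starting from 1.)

-42

Delete row 2 and column 3; the remaining 2×2 submatrix is [2 -8; -5 -1].
Its determinant is 2·(-1) − (-8)·(-5) = -42.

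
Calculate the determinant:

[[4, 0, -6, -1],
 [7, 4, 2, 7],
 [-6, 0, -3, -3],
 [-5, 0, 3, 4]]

Expand along column 2 (it has 3 zeros):
  + (4) · M_22   where M_22 = det([4 -6 -1; -6 -3 -3; -5 3 4]) = -213
det = (+1)·(4)·(-213) = -852

-852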